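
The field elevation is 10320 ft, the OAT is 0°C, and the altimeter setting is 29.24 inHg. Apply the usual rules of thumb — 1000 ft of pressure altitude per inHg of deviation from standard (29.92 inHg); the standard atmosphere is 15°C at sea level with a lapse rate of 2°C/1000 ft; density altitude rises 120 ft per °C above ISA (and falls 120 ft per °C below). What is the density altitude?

11840 ft

Pressure altitude = 10320 + (29.92 − 29.24) × 1000 = 10320 + (+680) = 11000 ft.
ISA temperature at 11000 ft = 15 − 2 × (11000/1000) = -7°C.
ISA deviation = 0 − (-7) = +7°C.
Density altitude = 11000 + 120 × (7) = 11840 ft.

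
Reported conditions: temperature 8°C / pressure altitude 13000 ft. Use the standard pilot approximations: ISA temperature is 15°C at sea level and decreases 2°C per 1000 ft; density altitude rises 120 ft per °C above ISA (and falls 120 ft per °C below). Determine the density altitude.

ISA temperature at 13000 ft = 15 − 2 × (13000/1000) = -11°C.
ISA deviation = 8 − (-11) = +19°C.
Density altitude = 13000 + 120 × (19) = 13000 + (+2280) = 15280 ft.

15280 ft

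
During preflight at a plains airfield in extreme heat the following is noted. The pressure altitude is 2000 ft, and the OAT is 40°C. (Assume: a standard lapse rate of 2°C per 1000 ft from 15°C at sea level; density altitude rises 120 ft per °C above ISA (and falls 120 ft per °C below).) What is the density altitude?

5480 ft

ISA temperature at 2000 ft = 15 − 2 × (2000/1000) = 11°C.
ISA deviation = 40 − 11 = +29°C.
Density altitude = 2000 + 120 × (29) = 2000 + (+3480) = 5480 ft.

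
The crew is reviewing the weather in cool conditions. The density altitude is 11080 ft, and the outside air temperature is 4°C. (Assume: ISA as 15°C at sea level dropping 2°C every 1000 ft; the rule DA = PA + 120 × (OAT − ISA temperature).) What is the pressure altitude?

DA = PA + 120 × (OAT − (15 − 2·PA/1000)) = PA + 120·OAT − 1800 + 0.24·PA = 1.24·PA + 120·OAT − 1800.
So 1.24·PA = 11080 − 120 × 4 + 1800 = 12400.
PA = 12400 / 1.24 = 10000 ft.

10000 ft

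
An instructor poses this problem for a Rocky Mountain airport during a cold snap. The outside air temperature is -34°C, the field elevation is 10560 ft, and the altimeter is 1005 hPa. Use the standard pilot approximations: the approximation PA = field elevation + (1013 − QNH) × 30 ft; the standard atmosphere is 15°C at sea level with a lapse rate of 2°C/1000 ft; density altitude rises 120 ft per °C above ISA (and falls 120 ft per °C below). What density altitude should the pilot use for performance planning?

7512 ft

Pressure altitude = 10560 + (1013 − 1005) × 30 = 10560 + (+240) = 10800 ft.
ISA temperature at 10800 ft = 15 − 2 × (10800/1000) = -6.6°C.
ISA deviation = -34 − (-6.6) = -27.4°C.
Density altitude = 10800 + 120 × (-27.4) = 7512 ft.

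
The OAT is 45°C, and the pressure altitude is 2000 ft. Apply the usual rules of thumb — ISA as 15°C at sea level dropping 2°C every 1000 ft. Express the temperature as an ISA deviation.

ISA temperature at 2000 ft = 15 − 2 × (2000/1000) = 11°C.
Deviation = OAT − ISA = 45 − 11 = +34°C.

ISA+34°C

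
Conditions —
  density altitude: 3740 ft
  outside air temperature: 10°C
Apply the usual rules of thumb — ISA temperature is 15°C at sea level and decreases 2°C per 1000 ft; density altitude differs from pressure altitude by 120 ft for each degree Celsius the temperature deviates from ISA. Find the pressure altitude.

3500 ft

DA = PA + 120 × (OAT − (15 − 2·PA/1000)) = PA + 120·OAT − 1800 + 0.24·PA = 1.24·PA + 120·OAT − 1800.
So 1.24·PA = 3740 − 120 × 10 + 1800 = 4340.
PA = 4340 / 1.24 = 3500 ft.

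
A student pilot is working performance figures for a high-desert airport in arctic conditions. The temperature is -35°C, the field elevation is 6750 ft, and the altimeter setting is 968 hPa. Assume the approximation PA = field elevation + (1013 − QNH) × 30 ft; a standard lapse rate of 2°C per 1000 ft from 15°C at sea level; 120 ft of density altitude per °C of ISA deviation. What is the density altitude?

Pressure altitude = 6750 + (1013 − 968) × 30 = 6750 + (+1350) = 8100 ft.
ISA temperature at 8100 ft = 15 − 2 × (8100/1000) = -1.2°C.
ISA deviation = -35 − (-1.2) = -33.8°C.
Density altitude = 8100 + 120 × (-33.8) = 4044 ft.

4044 ft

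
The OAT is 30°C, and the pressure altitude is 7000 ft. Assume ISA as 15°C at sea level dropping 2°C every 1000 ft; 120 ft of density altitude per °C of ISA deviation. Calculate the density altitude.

ISA temperature at 7000 ft = 15 − 2 × (7000/1000) = 1°C.
ISA deviation = 30 − 1 = +29°C.
Density altitude = 7000 + 120 × (29) = 7000 + (+3480) = 10480 ft.

10480 ft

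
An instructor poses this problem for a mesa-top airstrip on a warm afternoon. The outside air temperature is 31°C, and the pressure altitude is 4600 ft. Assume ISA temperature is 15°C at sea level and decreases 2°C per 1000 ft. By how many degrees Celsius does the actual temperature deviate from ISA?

ISA+25.2°C

ISA temperature at 4600 ft = 15 − 2 × (4600/1000) = 5.8°C.
Deviation = OAT − ISA = 31 − 5.8 = +25.2°C.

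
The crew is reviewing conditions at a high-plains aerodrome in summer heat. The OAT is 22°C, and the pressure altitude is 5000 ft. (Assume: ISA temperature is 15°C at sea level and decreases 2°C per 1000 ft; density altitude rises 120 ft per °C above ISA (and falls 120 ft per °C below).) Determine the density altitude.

7040 ft

ISA temperature at 5000 ft = 15 − 2 × (5000/1000) = 5°C.
ISA deviation = 22 − 5 = +17°C.
Density altitude = 5000 + 120 × (17) = 5000 + (+2040) = 7040 ft.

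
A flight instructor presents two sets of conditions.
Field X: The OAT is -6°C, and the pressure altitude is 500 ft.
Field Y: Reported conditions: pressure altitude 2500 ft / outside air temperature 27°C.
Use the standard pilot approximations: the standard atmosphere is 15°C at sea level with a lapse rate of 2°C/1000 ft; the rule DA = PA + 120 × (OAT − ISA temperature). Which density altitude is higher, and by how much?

Field Y by 6440 ft

Field X: ISA temp = 14°C, deviation -20°C, DA = 500 + 120 × (-20) = -1900 ft.
Field Y: ISA temp = 10°C, deviation +17°C, DA = 2500 + 120 × 17 = 4540 ft.
Field Y is higher by 4540 − (-1900) = 6440 ft.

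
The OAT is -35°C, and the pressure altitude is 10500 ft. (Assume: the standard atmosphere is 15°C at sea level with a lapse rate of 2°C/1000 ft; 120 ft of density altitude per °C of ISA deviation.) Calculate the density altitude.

7020 ft

ISA temperature at 10500 ft = 15 − 2 × (10500/1000) = -6°C.
ISA deviation = -35 − (-6) = -29°C.
Density altitude = 10500 + 120 × (-29) = 10500 + (-3480) = 7020 ft.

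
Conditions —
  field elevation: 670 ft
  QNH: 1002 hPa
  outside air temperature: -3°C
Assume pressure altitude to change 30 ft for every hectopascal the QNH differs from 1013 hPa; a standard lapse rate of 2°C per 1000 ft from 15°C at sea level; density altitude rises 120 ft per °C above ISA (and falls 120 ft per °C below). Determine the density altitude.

Pressure altitude = 670 + (1013 − 1002) × 30 = 670 + (+330) = 1000 ft.
ISA temperature at 1000 ft = 15 − 2 × (1000/1000) = 13°C.
ISA deviation = -3 − 13 = -16°C.
Density altitude = 1000 + 120 × (-16) = -920 ft.

-920 ft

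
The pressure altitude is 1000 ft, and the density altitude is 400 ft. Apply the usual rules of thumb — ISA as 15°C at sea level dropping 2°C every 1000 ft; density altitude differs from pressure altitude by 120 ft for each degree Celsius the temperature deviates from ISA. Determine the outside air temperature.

8°C

Density altitude − pressure altitude = 400 − 1000 = -600 ft.
At 120 ft/°C that is an ISA deviation of -600/120 = -5°C.
ISA temperature at 1000 ft = 15 − 2 × (1000/1000) = 13°C.
OAT = ISA + deviation = 13 + (-5) = 8°C.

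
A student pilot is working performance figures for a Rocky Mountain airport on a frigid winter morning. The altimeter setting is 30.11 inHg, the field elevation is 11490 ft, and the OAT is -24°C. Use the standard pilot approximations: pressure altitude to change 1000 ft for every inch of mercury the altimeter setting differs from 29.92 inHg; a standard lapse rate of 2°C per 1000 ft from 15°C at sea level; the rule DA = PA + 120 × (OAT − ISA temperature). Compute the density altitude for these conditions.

Pressure altitude = 11490 + (29.92 − 30.11) × 1000 = 11490 + (-190) = 11300 ft.
ISA temperature at 11300 ft = 15 − 2 × (11300/1000) = -7.6°C.
ISA deviation = -24 − (-7.6) = -16.4°C.
Density altitude = 11300 + 120 × (-16.4) = 9332 ft.

9332 ft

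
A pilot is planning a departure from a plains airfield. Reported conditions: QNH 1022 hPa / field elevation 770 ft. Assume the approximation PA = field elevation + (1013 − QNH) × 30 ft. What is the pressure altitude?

500 ft

Pressure correction = (1013 − 1022) × 30 = -270 ft.
Pressure altitude = 770 + (-270) = 500 ft.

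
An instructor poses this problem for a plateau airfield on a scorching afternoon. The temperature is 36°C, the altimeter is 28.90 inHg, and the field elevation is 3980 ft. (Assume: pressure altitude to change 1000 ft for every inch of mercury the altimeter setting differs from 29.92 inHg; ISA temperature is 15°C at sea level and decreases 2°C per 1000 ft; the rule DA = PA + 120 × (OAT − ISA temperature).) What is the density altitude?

Pressure altitude = 3980 + (29.92 − 28.90) × 1000 = 3980 + (+1020) = 5000 ft.
ISA temperature at 5000 ft = 15 − 2 × (5000/1000) = 5°C.
ISA deviation = 36 − 5 = +31°C.
Density altitude = 5000 + 120 × (31) = 8720 ft.

8720 ft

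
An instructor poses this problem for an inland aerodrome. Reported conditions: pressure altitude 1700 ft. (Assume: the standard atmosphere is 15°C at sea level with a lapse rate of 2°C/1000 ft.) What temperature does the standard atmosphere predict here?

11.6°C

ISA temperature = 15 − 2 × (1700/1000) = 15 − 3.4 = 11.6°C.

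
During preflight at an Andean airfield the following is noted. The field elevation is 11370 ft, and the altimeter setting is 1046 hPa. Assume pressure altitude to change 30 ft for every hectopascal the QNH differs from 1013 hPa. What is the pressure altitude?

Pressure correction = (1013 − 1046) × 30 = -990 ft.
Pressure altitude = 11370 + (-990) = 10380 ft.

10380 ft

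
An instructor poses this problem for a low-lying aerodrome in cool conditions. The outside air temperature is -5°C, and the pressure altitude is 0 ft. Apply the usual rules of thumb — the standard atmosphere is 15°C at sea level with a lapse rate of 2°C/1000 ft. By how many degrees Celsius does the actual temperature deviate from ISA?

ISA temperature at 0 ft = 15 − 2 × (0/1000) = 15°C.
Deviation = OAT − ISA = -5 − 15 = -20°C.

ISA-20°C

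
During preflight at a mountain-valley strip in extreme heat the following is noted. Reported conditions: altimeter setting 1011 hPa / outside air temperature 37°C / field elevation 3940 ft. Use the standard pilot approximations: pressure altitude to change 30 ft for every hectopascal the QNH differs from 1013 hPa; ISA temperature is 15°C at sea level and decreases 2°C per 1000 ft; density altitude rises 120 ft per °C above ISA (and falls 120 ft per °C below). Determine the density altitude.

7600 ft

Pressure altitude = 3940 + (1013 − 1011) × 30 = 3940 + (+60) = 4000 ft.
ISA temperature at 4000 ft = 15 − 2 × (4000/1000) = 7°C.
ISA deviation = 37 − 7 = +30°C.
Density altitude = 4000 + 120 × (30) = 7600 ft.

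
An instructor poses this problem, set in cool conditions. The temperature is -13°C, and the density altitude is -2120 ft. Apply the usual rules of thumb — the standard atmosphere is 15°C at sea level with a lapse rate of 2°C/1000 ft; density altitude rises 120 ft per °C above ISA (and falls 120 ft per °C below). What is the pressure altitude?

DA = PA + 120 × (OAT − (15 − 2·PA/1000)) = PA + 120·OAT − 1800 + 0.24·PA = 1.24·PA + 120·OAT − 1800.
So 1.24·PA = -2120 − 120 × (-13) + 1800 = 1240.
PA = 1240 / 1.24 = 1000 ft.

1000 ft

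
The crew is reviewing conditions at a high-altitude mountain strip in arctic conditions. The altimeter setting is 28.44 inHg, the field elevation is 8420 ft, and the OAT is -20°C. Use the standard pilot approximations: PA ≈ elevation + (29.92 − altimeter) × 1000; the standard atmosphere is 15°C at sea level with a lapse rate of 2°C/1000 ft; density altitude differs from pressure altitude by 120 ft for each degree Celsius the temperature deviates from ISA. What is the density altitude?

Pressure altitude = 8420 + (29.92 − 28.44) × 1000 = 8420 + (+1480) = 9900 ft.
ISA temperature at 9900 ft = 15 − 2 × (9900/1000) = -4.8°C.
ISA deviation = -20 − (-4.8) = -15.2°C.
Density altitude = 9900 + 120 × (-15.2) = 8076 ft.

8076 ft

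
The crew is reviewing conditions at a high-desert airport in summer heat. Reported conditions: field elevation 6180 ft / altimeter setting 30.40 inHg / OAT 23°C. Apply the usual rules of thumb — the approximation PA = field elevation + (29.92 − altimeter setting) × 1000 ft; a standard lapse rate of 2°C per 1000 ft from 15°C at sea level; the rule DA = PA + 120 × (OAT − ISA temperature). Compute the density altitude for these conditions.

Pressure altitude = 6180 + (29.92 − 30.40) × 1000 = 6180 + (-480) = 5700 ft.
ISA temperature at 5700 ft = 15 − 2 × (5700/1000) = 3.6°C.
ISA deviation = 23 − 3.6 = +19.4°C.
Density altitude = 5700 + 120 × (19.4) = 8028 ft.

8028 ft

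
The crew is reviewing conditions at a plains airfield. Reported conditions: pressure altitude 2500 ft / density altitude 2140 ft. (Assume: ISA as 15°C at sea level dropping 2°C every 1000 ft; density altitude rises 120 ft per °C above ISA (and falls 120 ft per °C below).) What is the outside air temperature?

7°C

Density altitude − pressure altitude = 2140 − 2500 = -360 ft.
At 120 ft/°C that is an ISA deviation of -360/120 = -3°C.
ISA temperature at 2500 ft = 15 − 2 × (2500/1000) = 10°C.
OAT = ISA + deviation = 10 + (-3) = 7°C.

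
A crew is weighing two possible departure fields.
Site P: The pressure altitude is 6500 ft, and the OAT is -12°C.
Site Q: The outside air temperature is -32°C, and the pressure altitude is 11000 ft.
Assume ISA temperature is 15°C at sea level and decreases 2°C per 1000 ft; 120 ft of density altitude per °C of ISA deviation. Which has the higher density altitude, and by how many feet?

Site P: ISA temp = 2°C, deviation -14°C, DA = 6500 + 120 × (-14) = 4820 ft.
Site Q: ISA temp = -7°C, deviation -25°C, DA = 11000 + 120 × (-25) = 8000 ft.
Site Q is higher by 8000 − 4820 = 3180 ft.

Site Q by 3180 ft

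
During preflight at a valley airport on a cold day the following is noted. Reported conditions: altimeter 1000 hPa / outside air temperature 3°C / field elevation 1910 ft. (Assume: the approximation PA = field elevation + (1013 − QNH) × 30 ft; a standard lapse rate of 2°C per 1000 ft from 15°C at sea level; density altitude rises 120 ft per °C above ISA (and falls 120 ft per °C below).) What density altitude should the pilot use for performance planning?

Pressure altitude = 1910 + (1013 − 1000) × 30 = 1910 + (+390) = 2300 ft.
ISA temperature at 2300 ft = 15 − 2 × (2300/1000) = 10.4°C.
ISA deviation = 3 − 10.4 = -7.4°C.
Density altitude = 2300 + 120 × (-7.4) = 1412 ft.

1412 ft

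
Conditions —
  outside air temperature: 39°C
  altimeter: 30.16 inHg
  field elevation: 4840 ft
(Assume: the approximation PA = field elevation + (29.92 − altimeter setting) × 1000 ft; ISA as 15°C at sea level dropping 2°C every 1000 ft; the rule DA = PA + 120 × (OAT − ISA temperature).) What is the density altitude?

8584 ft

Pressure altitude = 4840 + (29.92 − 30.16) × 1000 = 4840 + (-240) = 4600 ft.
ISA temperature at 4600 ft = 15 − 2 × (4600/1000) = 5.8°C.
ISA deviation = 39 − 5.8 = +33.2°C.
Density altitude = 4600 + 120 × (33.2) = 8584 ft.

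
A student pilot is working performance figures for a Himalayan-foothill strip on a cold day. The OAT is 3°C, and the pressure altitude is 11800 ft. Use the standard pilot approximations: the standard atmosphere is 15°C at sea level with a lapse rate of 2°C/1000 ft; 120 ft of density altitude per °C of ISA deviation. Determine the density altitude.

13192 ft

ISA temperature at 11800 ft = 15 − 2 × (11800/1000) = -8.6°C.
ISA deviation = 3 − (-8.6) = +11.6°C.
Density altitude = 11800 + 120 × (11.6) = 11800 + (+1392) = 13192 ft.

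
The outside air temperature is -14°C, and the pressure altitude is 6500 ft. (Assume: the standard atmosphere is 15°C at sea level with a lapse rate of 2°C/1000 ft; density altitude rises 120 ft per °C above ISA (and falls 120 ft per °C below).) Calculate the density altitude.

4580 ft

ISA temperature at 6500 ft = 15 − 2 × (6500/1000) = 2°C.
ISA deviation = -14 − 2 = -16°C.
Density altitude = 6500 + 120 × (-16) = 6500 + (-1920) = 4580 ft.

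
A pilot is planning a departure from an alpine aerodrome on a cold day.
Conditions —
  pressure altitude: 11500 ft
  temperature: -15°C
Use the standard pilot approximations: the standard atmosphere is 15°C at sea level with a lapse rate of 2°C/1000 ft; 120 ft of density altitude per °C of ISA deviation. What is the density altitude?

ISA temperature at 11500 ft = 15 − 2 × (11500/1000) = -8°C.
ISA deviation = -15 − (-8) = -7°C.
Density altitude = 11500 + 120 × (-7) = 11500 + (-840) = 10660 ft.

10660 ft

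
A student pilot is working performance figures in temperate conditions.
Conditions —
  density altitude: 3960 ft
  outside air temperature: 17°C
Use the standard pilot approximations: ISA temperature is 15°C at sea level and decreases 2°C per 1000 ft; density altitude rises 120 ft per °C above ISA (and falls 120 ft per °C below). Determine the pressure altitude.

3000 ft

DA = PA + 120 × (OAT − (15 − 2·PA/1000)) = PA + 120·OAT − 1800 + 0.24·PA = 1.24·PA + 120·OAT − 1800.
So 1.24·PA = 3960 − 120 × 17 + 1800 = 3720.
PA = 3720 / 1.24 = 3000 ft.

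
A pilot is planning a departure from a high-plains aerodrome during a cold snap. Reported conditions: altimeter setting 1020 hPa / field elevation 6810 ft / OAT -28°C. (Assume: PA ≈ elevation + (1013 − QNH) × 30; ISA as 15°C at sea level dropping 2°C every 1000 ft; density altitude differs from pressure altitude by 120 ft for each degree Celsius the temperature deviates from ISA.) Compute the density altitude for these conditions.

Pressure altitude = 6810 + (1013 − 1020) × 30 = 6810 + (-210) = 6600 ft.
ISA temperature at 6600 ft = 15 − 2 × (6600/1000) = 1.8°C.
ISA deviation = -28 − 1.8 = -29.8°C.
Density altitude = 6600 + 120 × (-29.8) = 3024 ft.

3024 ft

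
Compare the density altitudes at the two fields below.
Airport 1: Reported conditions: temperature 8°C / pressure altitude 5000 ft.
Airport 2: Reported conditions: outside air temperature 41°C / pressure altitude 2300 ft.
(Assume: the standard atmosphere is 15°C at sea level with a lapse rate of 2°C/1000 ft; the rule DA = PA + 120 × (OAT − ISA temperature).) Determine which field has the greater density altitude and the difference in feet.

Airport 1: ISA temp = 5°C, deviation +3°C, DA = 5000 + 120 × 3 = 5360 ft.
Airport 2: ISA temp = 10.4°C, deviation +30.6°C, DA = 2300 + 120 × 30.6 = 5972 ft.
Airport 2 is higher by 5972 − 5360 = 612 ft.

Airport 2 by 612 ft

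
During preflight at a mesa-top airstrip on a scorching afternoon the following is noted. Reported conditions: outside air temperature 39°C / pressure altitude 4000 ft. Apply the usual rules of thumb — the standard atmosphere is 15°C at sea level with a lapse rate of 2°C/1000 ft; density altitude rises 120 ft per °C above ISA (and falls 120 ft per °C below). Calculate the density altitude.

7840 ft

ISA temperature at 4000 ft = 15 − 2 × (4000/1000) = 7°C.
ISA deviation = 39 − 7 = +32°C.
Density altitude = 4000 + 120 × (32) = 4000 + (+3840) = 7840 ft.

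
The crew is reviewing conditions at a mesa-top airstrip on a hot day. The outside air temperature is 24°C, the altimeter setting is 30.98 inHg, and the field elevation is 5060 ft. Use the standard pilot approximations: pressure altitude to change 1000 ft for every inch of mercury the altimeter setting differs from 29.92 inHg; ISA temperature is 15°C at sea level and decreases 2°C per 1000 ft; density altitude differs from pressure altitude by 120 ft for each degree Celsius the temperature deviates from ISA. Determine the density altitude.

Pressure altitude = 5060 + (29.92 − 30.98) × 1000 = 5060 + (-1060) = 4000 ft.
ISA temperature at 4000 ft = 15 − 2 × (4000/1000) = 7°C.
ISA deviation = 24 − 7 = +17°C.
Density altitude = 4000 + 120 × (17) = 6040 ft.

6040 ft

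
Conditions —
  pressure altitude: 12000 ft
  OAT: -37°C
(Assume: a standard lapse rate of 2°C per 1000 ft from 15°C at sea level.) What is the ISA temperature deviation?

ISA temperature at 12000 ft = 15 − 2 × (12000/1000) = -9°C.
Deviation = OAT − ISA = -37 − (-9) = -28°C.

ISA-28°C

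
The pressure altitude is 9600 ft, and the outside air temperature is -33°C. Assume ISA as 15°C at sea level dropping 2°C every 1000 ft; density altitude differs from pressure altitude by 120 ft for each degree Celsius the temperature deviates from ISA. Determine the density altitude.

ISA temperature at 9600 ft = 15 − 2 × (9600/1000) = -4.2°C.
ISA deviation = -33 − (-4.2) = -28.8°C.
Density altitude = 9600 + 120 × (-28.8) = 9600 + (-3456) = 6144 ft.

6144 ft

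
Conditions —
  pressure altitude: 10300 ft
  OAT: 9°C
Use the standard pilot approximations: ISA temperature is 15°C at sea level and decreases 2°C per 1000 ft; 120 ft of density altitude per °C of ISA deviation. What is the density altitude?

12052 ft

ISA temperature at 10300 ft = 15 − 2 × (10300/1000) = -5.6°C.
ISA deviation = 9 − (-5.6) = +14.6°C.
Density altitude = 10300 + 120 × (14.6) = 10300 + (+1752) = 12052 ft.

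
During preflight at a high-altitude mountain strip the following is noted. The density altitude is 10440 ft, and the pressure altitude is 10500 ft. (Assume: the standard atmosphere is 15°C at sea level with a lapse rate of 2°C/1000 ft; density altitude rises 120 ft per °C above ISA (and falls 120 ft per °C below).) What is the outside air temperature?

-6.5°C

Density altitude − pressure altitude = 10440 − 10500 = -60 ft.
At 120 ft/°C that is an ISA deviation of -60/120 = -0.5°C.
ISA temperature at 10500 ft = 15 − 2 × (10500/1000) = -6°C.
OAT = ISA + deviation = -6 + (-0.5) = -6.5°C.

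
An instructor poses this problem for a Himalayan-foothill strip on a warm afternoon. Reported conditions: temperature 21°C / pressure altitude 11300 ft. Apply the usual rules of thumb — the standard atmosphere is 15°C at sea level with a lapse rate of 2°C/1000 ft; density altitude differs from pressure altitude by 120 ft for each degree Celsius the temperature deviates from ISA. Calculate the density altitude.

ISA temperature at 11300 ft = 15 − 2 × (11300/1000) = -7.6°C.
ISA deviation = 21 − (-7.6) = +28.6°C.
Density altitude = 11300 + 120 × (28.6) = 11300 + (+3432) = 14732 ft.

14732 ft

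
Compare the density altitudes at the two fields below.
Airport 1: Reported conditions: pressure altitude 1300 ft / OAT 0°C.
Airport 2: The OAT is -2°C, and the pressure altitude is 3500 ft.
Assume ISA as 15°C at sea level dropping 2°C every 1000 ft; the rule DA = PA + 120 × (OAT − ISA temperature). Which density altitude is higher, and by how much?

Airport 1: ISA temp = 12.4°C, deviation -12.4°C, DA = 1300 + 120 × (-12.4) = -188 ft.
Airport 2: ISA temp = 8°C, deviation -10°C, DA = 3500 + 120 × (-10) = 2300 ft.
Airport 2 is higher by 2300 − (-188) = 2488 ft.

Airport 2 by 2488 ft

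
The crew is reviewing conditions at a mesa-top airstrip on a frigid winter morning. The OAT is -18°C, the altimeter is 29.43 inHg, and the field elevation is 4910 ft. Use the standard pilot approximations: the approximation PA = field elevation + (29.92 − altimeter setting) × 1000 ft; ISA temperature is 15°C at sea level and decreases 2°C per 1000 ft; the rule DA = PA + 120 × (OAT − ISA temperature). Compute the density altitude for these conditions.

Pressure altitude = 4910 + (29.92 − 29.43) × 1000 = 4910 + (+490) = 5400 ft.
ISA temperature at 5400 ft = 15 − 2 × (5400/1000) = 4.2°C.
ISA deviation = -18 − 4.2 = -22.2°C.
Density altitude = 5400 + 120 × (-22.2) = 2736 ft.

2736 ft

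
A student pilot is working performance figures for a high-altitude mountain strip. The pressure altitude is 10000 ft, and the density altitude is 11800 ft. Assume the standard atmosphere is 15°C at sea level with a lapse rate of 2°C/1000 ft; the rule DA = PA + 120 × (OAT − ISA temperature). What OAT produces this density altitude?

10°C

Density altitude − pressure altitude = 11800 − 10000 = +1800 ft.
At 120 ft/°C that is an ISA deviation of 1800/120 = +15°C.
ISA temperature at 10000 ft = 15 − 2 × (10000/1000) = -5°C.
OAT = ISA + deviation = -5 + (+15) = 10°C.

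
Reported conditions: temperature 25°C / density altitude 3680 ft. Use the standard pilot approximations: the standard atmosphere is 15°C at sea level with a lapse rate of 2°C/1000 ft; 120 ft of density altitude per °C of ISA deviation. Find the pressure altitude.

DA = PA + 120 × (OAT − (15 − 2·PA/1000)) = PA + 120·OAT − 1800 + 0.24·PA = 1.24·PA + 120·OAT − 1800.
So 1.24·PA = 3680 − 120 × 25 + 1800 = 2480.
PA = 2480 / 1.24 = 2000 ft.

2000 ft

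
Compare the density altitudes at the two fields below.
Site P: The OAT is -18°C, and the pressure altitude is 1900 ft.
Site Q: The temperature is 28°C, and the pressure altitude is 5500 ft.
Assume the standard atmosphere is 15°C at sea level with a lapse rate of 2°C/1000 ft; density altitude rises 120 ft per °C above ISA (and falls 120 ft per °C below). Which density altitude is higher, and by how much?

Site P: ISA temp = 11.2°C, deviation -29.2°C, DA = 1900 + 120 × (-29.2) = -1604 ft.
Site Q: ISA temp = 4°C, deviation +24°C, DA = 5500 + 120 × 24 = 8380 ft.
Site Q is higher by 8380 − (-1604) = 9984 ft.

Site Q by 9984 ft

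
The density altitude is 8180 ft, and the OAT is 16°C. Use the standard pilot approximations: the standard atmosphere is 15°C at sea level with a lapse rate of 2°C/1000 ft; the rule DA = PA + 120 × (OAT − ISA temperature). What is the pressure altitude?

6500 ft

DA = PA + 120 × (OAT − (15 − 2·PA/1000)) = PA + 120·OAT − 1800 + 0.24·PA = 1.24·PA + 120·OAT − 1800.
So 1.24·PA = 8180 − 120 × 16 + 1800 = 8060.
PA = 8060 / 1.24 = 6500 ft.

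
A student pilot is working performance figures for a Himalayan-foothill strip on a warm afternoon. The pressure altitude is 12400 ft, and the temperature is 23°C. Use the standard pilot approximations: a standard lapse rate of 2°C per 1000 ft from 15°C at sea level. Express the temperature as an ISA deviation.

ISA+32.8°C

ISA temperature at 12400 ft = 15 − 2 × (12400/1000) = -9.8°C.
Deviation = OAT − ISA = 23 − (-9.8) = +32.8°C.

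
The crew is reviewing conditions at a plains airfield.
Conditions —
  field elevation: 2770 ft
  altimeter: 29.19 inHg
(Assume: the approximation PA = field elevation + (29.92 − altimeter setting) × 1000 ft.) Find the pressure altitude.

3500 ft

Pressure correction = (29.92 − 29.19) × 1000 = +730 ft.
Pressure altitude = 2770 + (+730) = 3500 ft.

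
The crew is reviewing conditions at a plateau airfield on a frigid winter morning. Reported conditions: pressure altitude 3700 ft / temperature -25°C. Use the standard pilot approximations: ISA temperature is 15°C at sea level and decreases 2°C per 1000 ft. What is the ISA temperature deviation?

ISA-32.6°C

ISA temperature at 3700 ft = 15 − 2 × (3700/1000) = 7.6°C.
Deviation = OAT − ISA = -25 − 7.6 = -32.6°C.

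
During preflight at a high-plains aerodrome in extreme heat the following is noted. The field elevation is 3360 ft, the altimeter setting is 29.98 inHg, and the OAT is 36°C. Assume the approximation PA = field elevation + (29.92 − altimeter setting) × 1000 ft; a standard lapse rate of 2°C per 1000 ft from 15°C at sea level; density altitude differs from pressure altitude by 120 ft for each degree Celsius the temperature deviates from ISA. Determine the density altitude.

Pressure altitude = 3360 + (29.92 − 29.98) × 1000 = 3360 + (-60) = 3300 ft.
ISA temperature at 3300 ft = 15 − 2 × (3300/1000) = 8.4°C.
ISA deviation = 36 − 8.4 = +27.6°C.
Density altitude = 3300 + 120 × (27.6) = 6612 ft.

6612 ft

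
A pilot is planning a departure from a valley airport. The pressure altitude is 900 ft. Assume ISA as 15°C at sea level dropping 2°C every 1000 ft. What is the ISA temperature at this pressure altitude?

13.2°C

ISA temperature = 15 − 2 × (900/1000) = 15 − 1.8 = 13.2°C.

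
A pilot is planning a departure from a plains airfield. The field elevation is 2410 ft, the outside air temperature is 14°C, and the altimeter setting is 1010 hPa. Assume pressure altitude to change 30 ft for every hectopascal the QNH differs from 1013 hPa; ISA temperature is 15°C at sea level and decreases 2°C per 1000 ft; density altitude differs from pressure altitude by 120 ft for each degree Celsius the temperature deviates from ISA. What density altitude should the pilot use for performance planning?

Pressure altitude = 2410 + (1013 − 1010) × 30 = 2410 + (+90) = 2500 ft.
ISA temperature at 2500 ft = 15 − 2 × (2500/1000) = 10°C.
ISA deviation = 14 − 10 = +4°C.
Density altitude = 2500 + 120 × (4) = 2980 ft.

2980 ft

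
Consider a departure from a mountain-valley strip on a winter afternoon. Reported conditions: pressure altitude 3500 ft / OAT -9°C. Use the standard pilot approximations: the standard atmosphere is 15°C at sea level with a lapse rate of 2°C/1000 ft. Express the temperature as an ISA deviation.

ISA-17°C

ISA temperature at 3500 ft = 15 − 2 × (3500/1000) = 8°C.
Deviation = OAT − ISA = -9 − 8 = -17°C.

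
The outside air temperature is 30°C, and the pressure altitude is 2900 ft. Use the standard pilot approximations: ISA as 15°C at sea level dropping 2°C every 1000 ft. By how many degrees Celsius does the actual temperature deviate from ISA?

ISA temperature at 2900 ft = 15 − 2 × (2900/1000) = 9.2°C.
Deviation = OAT − ISA = 30 − 9.2 = +20.8°C.

ISA+20.8°C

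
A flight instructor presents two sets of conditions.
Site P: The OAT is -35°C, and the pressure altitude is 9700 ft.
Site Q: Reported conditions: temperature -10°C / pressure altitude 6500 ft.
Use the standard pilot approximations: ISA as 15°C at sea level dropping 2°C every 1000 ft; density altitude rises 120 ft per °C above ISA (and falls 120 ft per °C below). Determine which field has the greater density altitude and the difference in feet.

Site P by 968 ft

Site P: ISA temp = -4.4°C, deviation -30.6°C, DA = 9700 + 120 × (-30.6) = 6028 ft.
Site Q: ISA temp = 2°C, deviation -12°C, DA = 6500 + 120 × (-12) = 5060 ft.
Site P is higher by 6028 − 5060 = 968 ft.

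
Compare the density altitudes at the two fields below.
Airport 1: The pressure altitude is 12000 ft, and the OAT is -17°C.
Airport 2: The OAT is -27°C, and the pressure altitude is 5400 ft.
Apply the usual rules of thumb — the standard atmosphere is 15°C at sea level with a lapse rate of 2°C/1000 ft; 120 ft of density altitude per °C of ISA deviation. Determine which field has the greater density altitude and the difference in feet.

Airport 1: ISA temp = -9°C, deviation -8°C, DA = 12000 + 120 × (-8) = 11040 ft.
Airport 2: ISA temp = 4.2°C, deviation -31.2°C, DA = 5400 + 120 × (-31.2) = 1656 ft.
Airport 1 is higher by 11040 − 1656 = 9384 ft.

Airport 1 by 9384 ft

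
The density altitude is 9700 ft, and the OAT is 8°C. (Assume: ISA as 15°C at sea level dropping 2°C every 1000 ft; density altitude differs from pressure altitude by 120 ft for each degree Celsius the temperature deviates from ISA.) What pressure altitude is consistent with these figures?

DA = PA + 120 × (OAT − (15 − 2·PA/1000)) = PA + 120·OAT − 1800 + 0.24·PA = 1.24·PA + 120·OAT − 1800.
So 1.24·PA = 9700 − 120 × 8 + 1800 = 10540.
PA = 10540 / 1.24 = 8500 ft.

8500 ft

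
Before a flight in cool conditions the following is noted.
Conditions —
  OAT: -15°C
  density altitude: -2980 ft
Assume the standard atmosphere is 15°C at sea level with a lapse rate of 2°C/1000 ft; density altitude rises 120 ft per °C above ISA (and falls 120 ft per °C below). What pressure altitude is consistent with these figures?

500 ft

DA = PA + 120 × (OAT − (15 − 2·PA/1000)) = PA + 120·OAT − 1800 + 0.24·PA = 1.24·PA + 120·OAT − 1800.
So 1.24·PA = -2980 − 120 × (-15) + 1800 = 620.
PA = 620 / 1.24 = 500 ft.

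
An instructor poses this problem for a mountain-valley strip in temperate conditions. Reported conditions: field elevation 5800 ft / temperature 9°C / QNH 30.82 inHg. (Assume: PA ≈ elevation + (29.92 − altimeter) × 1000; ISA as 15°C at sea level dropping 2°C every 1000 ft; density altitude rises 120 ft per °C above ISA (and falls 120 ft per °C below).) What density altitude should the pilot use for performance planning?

Pressure altitude = 5800 + (29.92 − 30.82) × 1000 = 5800 + (-900) = 4900 ft.
ISA temperature at 4900 ft = 15 − 2 × (4900/1000) = 5.2°C.
ISA deviation = 9 − 5.2 = +3.8°C.
Density altitude = 4900 + 120 × (3.8) = 5356 ft.

5356 ft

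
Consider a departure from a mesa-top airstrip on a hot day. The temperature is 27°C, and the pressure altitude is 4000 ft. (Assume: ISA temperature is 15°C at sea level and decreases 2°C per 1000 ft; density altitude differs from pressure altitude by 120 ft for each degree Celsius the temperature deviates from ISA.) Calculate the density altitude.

6400 ft

ISA temperature at 4000 ft = 15 − 2 × (4000/1000) = 7°C.
ISA deviation = 27 − 7 = +20°C.
Density altitude = 4000 + 120 × (20) = 4000 + (+2400) = 6400 ft.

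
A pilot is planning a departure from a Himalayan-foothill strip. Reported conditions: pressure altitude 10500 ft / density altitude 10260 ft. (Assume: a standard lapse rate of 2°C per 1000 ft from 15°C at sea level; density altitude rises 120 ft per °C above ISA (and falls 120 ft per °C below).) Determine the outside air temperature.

-8°C

Density altitude − pressure altitude = 10260 − 10500 = -240 ft.
At 120 ft/°C that is an ISA deviation of -240/120 = -2°C.
ISA temperature at 10500 ft = 15 − 2 × (10500/1000) = -6°C.
OAT = ISA + deviation = -6 + (-2) = -8°C.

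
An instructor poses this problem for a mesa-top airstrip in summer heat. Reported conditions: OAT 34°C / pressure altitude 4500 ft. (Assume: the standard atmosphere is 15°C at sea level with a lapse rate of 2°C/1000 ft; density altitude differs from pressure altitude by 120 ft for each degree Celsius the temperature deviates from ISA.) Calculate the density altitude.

7860 ft

ISA temperature at 4500 ft = 15 − 2 × (4500/1000) = 6°C.
ISA deviation = 34 − 6 = +28°C.
Density altitude = 4500 + 120 × (28) = 4500 + (+3360) = 7860 ft.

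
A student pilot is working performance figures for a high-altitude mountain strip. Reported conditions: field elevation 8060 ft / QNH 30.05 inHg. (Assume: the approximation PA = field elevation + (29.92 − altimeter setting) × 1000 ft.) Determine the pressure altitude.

7930 ft

Pressure correction = (29.92 − 30.05) × 1000 = -130 ft.
Pressure altitude = 8060 + (-130) = 7930 ft.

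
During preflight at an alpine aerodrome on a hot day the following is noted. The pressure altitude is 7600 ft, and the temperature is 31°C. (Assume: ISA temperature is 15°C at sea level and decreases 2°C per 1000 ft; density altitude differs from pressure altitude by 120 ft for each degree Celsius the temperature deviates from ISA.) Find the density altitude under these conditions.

11344 ft

ISA temperature at 7600 ft = 15 − 2 × (7600/1000) = -0.2°C.
ISA deviation = 31 − (-0.2) = +31.2°C.
Density altitude = 7600 + 120 × (31.2) = 7600 + (+3744) = 11344 ft.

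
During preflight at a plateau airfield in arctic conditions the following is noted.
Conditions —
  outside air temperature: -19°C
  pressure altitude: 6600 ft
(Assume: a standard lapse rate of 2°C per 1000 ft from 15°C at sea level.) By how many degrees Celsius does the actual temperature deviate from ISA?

ISA temperature at 6600 ft = 15 − 2 × (6600/1000) = 1.8°C.
Deviation = OAT − ISA = -19 − 1.8 = -20.8°C.

ISA-20.8°C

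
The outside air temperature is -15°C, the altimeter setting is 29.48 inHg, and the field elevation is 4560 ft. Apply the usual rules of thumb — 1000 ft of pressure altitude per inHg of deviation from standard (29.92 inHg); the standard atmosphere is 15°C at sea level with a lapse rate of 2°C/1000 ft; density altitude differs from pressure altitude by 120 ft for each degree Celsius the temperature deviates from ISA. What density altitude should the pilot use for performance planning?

Pressure altitude = 4560 + (29.92 − 29.48) × 1000 = 4560 + (+440) = 5000 ft.
ISA temperature at 5000 ft = 15 − 2 × (5000/1000) = 5°C.
ISA deviation = -15 − 5 = -20°C.
Density altitude = 5000 + 120 × (-20) = 2600 ft.

2600 ft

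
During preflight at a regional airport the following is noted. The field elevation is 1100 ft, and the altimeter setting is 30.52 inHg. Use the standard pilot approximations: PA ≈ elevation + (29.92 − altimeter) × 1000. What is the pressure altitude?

500 ft

Pressure correction = (29.92 − 30.52) × 1000 = -600 ft.
Pressure altitude = 1100 + (-600) = 500 ft.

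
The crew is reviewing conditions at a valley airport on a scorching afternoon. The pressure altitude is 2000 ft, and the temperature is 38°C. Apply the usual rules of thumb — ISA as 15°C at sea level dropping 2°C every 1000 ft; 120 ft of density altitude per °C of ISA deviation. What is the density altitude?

ISA temperature at 2000 ft = 15 − 2 × (2000/1000) = 11°C.
ISA deviation = 38 − 11 = +27°C.
Density altitude = 2000 + 120 × (27) = 2000 + (+3240) = 5240 ft.

5240 ft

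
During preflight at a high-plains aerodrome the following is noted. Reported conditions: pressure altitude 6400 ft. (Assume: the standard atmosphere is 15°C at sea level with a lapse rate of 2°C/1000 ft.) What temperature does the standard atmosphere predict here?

ISA temperature = 15 − 2 × (6400/1000) = 15 − 12.8 = 2.2°C.

2.2°C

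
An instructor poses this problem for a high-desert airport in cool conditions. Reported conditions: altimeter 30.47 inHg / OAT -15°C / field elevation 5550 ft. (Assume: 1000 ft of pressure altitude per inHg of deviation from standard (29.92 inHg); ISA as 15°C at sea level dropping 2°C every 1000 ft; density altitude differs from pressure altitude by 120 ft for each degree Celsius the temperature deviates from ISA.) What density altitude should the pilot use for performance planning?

Pressure altitude = 5550 + (29.92 − 30.47) × 1000 = 5550 + (-550) = 5000 ft.
ISA temperature at 5000 ft = 15 − 2 × (5000/1000) = 5°C.
ISA deviation = -15 − 5 = -20°C.
Density altitude = 5000 + 120 × (-20) = 2600 ft.

2600 ft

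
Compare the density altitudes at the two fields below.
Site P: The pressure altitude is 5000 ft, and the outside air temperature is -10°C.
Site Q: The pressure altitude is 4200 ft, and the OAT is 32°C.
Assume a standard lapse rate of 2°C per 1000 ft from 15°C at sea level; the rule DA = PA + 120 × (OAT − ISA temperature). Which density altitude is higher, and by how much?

Site P: ISA temp = 5°C, deviation -15°C, DA = 5000 + 120 × (-15) = 3200 ft.
Site Q: ISA temp = 6.6°C, deviation +25.4°C, DA = 4200 + 120 × 25.4 = 7248 ft.
Site Q is higher by 7248 − 3200 = 4048 ft.

Site Q by 4048 ft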